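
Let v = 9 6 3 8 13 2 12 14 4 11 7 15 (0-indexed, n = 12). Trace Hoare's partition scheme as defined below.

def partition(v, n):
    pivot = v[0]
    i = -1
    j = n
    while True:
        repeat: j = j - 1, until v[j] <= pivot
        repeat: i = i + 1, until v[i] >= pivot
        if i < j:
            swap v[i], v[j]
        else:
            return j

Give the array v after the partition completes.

7 6 3 8 4 2 12 14 13 11 9 15

pivot = v[0] = 9; i = -1, j = 12
j→10 (v[10]=7≤9), i→0 (v[0]=9≥9); i<j, swap → 7 6 3 8 13 2 12 14 4 11 9 15
j→8 (v[8]=4≤9), i→4 (v[4]=13≥9); i<j, swap → 7 6 3 8 4 2 12 14 13 11 9 15
j→5, i→6; i≥j, return j=5. v = 7 6 3 8 4 2 12 14 13 11 9 15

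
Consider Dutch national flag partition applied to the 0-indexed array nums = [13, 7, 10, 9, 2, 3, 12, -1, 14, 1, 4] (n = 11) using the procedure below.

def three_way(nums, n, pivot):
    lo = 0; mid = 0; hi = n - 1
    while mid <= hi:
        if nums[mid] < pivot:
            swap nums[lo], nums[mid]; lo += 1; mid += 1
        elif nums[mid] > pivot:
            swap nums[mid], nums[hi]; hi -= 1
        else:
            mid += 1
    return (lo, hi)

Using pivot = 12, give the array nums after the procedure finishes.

lo=0 mid=0 hi=10
13>12: swap(0,10), hi=9 ⇒ [4, 7, 10, 9, 2, 3, 12, -1, 14, 1, 13]
4<12: swap(0,0), lo=1 mid=1 ⇒ [4, 7, 10, 9, 2, 3, 12, -1, 14, 1, 13]
7<12: swap(1,1), lo=2 mid=2 ⇒ [4, 7, 10, 9, 2, 3, 12, -1, 14, 1, 13]
10<12: swap(2,2), lo=3 mid=3 ⇒ [4, 7, 10, 9, 2, 3, 12, -1, 14, 1, 13]
9<12: swap(3,3), lo=4 mid=4 ⇒ [4, 7, 10, 9, 2, 3, 12, -1, 14, 1, 13]
2<12: swap(4,4), lo=5 mid=5 ⇒ [4, 7, 10, 9, 2, 3, 12, -1, 14, 1, 13]
3<12: swap(5,5), lo=6 mid=6 ⇒ [4, 7, 10, 9, 2, 3, 12, -1, 14, 1, 13]
12=12: mid=7
-1<12: swap(6,7), lo=7 mid=8 ⇒ [4, 7, 10, 9, 2, 3, -1, 12, 14, 1, 13]
14>12: swap(8,9), hi=8 ⇒ [4, 7, 10, 9, 2, 3, -1, 12, 1, 14, 13]
1<12: swap(7,8), lo=8 mid=9 ⇒ [4, 7, 10, 9, 2, 3, -1, 1, 12, 14, 13]
done. lo=8 hi=8; nums=[4, 7, 10, 9, 2, 3, -1, 1, 12, 14, 13]

[4, 7, 10, 9, 2, 3, -1, 1, 12, 14, 13]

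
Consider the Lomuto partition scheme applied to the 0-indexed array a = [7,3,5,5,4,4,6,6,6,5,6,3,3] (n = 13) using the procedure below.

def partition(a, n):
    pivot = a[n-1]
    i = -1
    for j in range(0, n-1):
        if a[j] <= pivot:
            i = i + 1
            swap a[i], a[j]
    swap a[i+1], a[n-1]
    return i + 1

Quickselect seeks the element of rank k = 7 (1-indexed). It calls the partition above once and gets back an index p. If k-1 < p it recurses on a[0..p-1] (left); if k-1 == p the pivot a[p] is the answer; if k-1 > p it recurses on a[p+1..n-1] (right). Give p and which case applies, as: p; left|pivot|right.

2; right

pivot=3, i=-1
j=0: 7>3, skip
j=1: 3≤3, i=0, swap(0,1) ⇒ [3,7,5,5,4,4,6,6,6,5,6,3,3]
j=2: 5>3, skip
j=3: 5>3, skip
j=4: 4>3, skip
j=5: 4>3, skip
j=6: 6>3, skip
j=7: 6>3, skip
j=8: 6>3, skip
j=9: 5>3, skip
j=10: 6>3, skip
j=11: 3≤3, i=1, swap(1,11) ⇒ [3,3,5,5,4,4,6,6,6,5,6,7,3]
swap(2,12) ⇒ [3,3,3,5,4,4,6,6,6,5,6,7,5]; return 2
p = 2; k-1 = 6 > 2 ⇒ right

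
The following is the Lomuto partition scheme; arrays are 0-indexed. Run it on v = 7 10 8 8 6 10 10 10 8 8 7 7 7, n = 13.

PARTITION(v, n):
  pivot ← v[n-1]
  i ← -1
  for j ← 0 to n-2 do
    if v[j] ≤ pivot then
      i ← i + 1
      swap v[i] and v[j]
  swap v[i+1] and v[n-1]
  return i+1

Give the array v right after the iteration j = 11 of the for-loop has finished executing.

pivot = v[12] = 7; i = -1
j=0: v[0]=7 ≤ 7 → i=0, swap v[0],v[0] (no change) → 7 10 8 8 6 10 10 10 8 8 7 7 7
j=1: v[1]=10 > 7 → no swap
j=2: v[2]=8 > 7 → no swap
j=3: v[3]=8 > 7 → no swap
j=4: v[4]=6 ≤ 7 → i=1, swap v[1],v[4] → 7 6 8 8 10 10 10 10 8 8 7 7 7
j=5: v[5]=10 > 7 → no swap
j=6: v[6]=10 > 7 → no swap
j=7: v[7]=10 > 7 → no swap
j=8: v[8]=8 > 7 → no swap
j=9: v[9]=8 > 7 → no swap
j=10: v[10]=7 ≤ 7 → i=2, swap v[2],v[10] → 7 6 7 8 10 10 10 10 8 8 8 7 7
j=11: v[11]=7 ≤ 7 → i=3, swap v[3],v[11] → 7 6 7 7 10 10 10 10 8 8 8 8 7
(after j=11) v = 7 6 7 7 10 10 10 10 8 8 8 8 7

7 6 7 7 10 10 10 10 8 8 8 8 7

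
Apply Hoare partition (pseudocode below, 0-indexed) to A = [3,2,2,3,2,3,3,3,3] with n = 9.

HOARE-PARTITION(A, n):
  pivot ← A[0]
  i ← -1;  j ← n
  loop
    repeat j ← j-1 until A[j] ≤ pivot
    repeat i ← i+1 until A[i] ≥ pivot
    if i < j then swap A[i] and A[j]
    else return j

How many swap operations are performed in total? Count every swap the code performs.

pivot=3
j stops at 8 (3), i stops at 0 (3); swap ⇒ [3,2,2,3,2,3,3,3,3]
j stops at 7 (3), i stops at 3 (3); swap ⇒ [3,2,2,3,2,3,3,3,3]
j stops at 6 (3), i stops at 5 (3); swap ⇒ [3,2,2,3,2,3,3,3,3]
j stops at 5, i stops at 6; i≥j ⇒ return 5. A=[3,2,2,3,2,3,3,3,3]

3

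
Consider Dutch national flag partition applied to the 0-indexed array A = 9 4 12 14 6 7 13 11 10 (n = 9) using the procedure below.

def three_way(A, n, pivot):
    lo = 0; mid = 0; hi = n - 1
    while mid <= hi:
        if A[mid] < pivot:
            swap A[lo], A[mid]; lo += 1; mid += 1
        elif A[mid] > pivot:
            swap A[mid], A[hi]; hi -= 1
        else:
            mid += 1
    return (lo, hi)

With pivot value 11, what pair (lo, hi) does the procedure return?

pivot = 11; lo=0, mid=0, hi=8
A[mid]=9<11: swap A[0],A[0]; lo=1,mid=1 → 9 4 12 14 6 7 13 11 10
A[mid]=4<11: swap A[1],A[1]; lo=2,mid=2 → 9 4 12 14 6 7 13 11 10
A[mid]=12>11: swap A[2],A[8]; hi=7 → 9 4 10 14 6 7 13 11 12
A[mid]=10<11: swap A[2],A[2]; lo=3,mid=3 → 9 4 10 14 6 7 13 11 12
A[mid]=14>11: swap A[3],A[7]; hi=6 → 9 4 10 11 6 7 13 14 12
A[mid]=11=11: mid=4
A[mid]=6<11: swap A[3],A[4]; lo=4,mid=5 → 9 4 10 6 11 7 13 14 12
A[mid]=7<11: swap A[4],A[5]; lo=5,mid=6 → 9 4 10 6 7 11 13 14 12
A[mid]=13>11: swap A[6],A[6]; hi=5 → 9 4 10 6 7 11 13 14 12
end: lo=5, hi=5; A = 9 4 10 6 7 11 13 14 12

(5, 5)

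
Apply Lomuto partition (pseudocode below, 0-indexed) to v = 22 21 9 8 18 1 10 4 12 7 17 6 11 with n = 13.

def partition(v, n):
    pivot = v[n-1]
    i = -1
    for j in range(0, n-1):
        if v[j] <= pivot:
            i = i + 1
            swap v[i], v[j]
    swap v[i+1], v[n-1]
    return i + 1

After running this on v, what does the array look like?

9 8 1 10 4 7 6 11 12 22 17 21 18

pivot=11, i=-1
j=0: 22>11, skip
j=1: 21>11, skip
j=2: 9≤11, i=0, swap(0,2) ⇒ 9 21 22 8 18 1 10 4 12 7 17 6 11
j=3: 8≤11, i=1, swap(1,3) ⇒ 9 8 22 21 18 1 10 4 12 7 17 6 11
j=4: 18>11, skip
j=5: 1≤11, i=2, swap(2,5) ⇒ 9 8 1 21 18 22 10 4 12 7 17 6 11
j=6: 10≤11, i=3, swap(3,6) ⇒ 9 8 1 10 18 22 21 4 12 7 17 6 11
j=7: 4≤11, i=4, swap(4,7) ⇒ 9 8 1 10 4 22 21 18 12 7 17 6 11
j=8: 12>11, skip
j=9: 7≤11, i=5, swap(5,9) ⇒ 9 8 1 10 4 7 21 18 12 22 17 6 11
j=10: 17>11, skip
j=11: 6≤11, i=6, swap(6,11) ⇒ 9 8 1 10 4 7 6 18 12 22 17 21 11
swap(7,12) ⇒ 9 8 1 10 4 7 6 11 12 22 17 21 18; return 7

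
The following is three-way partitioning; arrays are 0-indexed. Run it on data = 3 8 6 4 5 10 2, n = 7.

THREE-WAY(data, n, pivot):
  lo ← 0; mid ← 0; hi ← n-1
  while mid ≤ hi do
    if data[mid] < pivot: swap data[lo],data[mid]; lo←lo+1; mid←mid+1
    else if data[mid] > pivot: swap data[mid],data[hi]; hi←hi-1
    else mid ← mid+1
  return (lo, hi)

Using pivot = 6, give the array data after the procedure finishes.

pivot = 6; lo=0, mid=0, hi=6
data[mid]=3<6: swap data[0],data[0]; lo=1,mid=1 → 3 8 6 4 5 10 2
data[mid]=8>6: swap data[1],data[6]; hi=5 → 3 2 6 4 5 10 8
data[mid]=2<6: swap data[1],data[1]; lo=2,mid=2 → 3 2 6 4 5 10 8
data[mid]=6=6: mid=3
data[mid]=4<6: swap data[2],data[3]; lo=3,mid=4 → 3 2 4 6 5 10 8
data[mid]=5<6: swap data[3],data[4]; lo=4,mid=5 → 3 2 4 5 6 10 8
data[mid]=10>6: swap data[5],data[5]; hi=4 → 3 2 4 5 6 10 8
end: lo=4, hi=4; data = 3 2 4 5 6 10 8

3 2 4 5 6 10 8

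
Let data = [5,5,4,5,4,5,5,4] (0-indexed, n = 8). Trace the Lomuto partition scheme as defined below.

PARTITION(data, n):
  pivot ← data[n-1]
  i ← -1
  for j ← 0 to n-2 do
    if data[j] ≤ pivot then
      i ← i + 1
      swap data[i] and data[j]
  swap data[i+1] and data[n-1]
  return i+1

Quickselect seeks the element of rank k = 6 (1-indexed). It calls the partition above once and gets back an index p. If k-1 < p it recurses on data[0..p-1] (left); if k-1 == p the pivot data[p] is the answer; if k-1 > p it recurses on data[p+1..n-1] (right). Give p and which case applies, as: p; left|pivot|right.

2; right

pivot = data[7] = 4; i = -1
j=0: data[0]=5 > 4 → no swap
j=1: data[1]=5 > 4 → no swap
j=2: data[2]=4 ≤ 4 → i=0, swap data[0],data[2] → [4,5,5,5,4,5,5,4]
j=3: data[3]=5 > 4 → no swap
j=4: data[4]=4 ≤ 4 → i=1, swap data[1],data[4] → [4,4,5,5,5,5,5,4]
j=5: data[5]=5 > 4 → no swap
j=6: data[6]=5 > 4 → no swap
final swap data[2],data[7] → [4,4,4,5,5,5,5,5]; return 2
p = 2; k-1 = 5 > 2 ⇒ right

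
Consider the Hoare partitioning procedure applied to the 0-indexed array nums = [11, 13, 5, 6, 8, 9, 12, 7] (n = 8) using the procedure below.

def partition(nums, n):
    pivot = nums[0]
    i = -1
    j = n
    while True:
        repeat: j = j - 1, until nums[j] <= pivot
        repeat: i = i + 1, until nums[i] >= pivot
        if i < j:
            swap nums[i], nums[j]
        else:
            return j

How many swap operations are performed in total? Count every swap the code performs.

pivot=11
j stops at 7 (7), i stops at 0 (11); swap ⇒ [7, 13, 5, 6, 8, 9, 12, 11]
j stops at 5 (9), i stops at 1 (13); swap ⇒ [7, 9, 5, 6, 8, 13, 12, 11]
j stops at 4, i stops at 5; i≥j ⇒ return 4. nums=[7, 9, 5, 6, 8, 13, 12, 11]

2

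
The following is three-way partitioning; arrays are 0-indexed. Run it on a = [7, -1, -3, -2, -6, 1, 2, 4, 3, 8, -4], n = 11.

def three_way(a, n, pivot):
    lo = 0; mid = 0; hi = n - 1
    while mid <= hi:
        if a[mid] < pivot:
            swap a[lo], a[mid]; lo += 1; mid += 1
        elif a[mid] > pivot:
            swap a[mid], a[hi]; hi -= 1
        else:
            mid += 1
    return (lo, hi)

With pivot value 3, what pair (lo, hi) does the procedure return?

(7, 7)

pivot = 3; lo=0, mid=0, hi=10
a[mid]=7>3: swap a[0],a[10]; hi=9 → [-4, -1, -3, -2, -6, 1, 2, 4, 3, 8, 7]
a[mid]=-4<3: swap a[0],a[0]; lo=1,mid=1 → [-4, -1, -3, -2, -6, 1, 2, 4, 3, 8, 7]
a[mid]=-1<3: swap a[1],a[1]; lo=2,mid=2 → [-4, -1, -3, -2, -6, 1, 2, 4, 3, 8, 7]
a[mid]=-3<3: swap a[2],a[2]; lo=3,mid=3 → [-4, -1, -3, -2, -6, 1, 2, 4, 3, 8, 7]
a[mid]=-2<3: swap a[3],a[3]; lo=4,mid=4 → [-4, -1, -3, -2, -6, 1, 2, 4, 3, 8, 7]
a[mid]=-6<3: swap a[4],a[4]; lo=5,mid=5 → [-4, -1, -3, -2, -6, 1, 2, 4, 3, 8, 7]
a[mid]=1<3: swap a[5],a[5]; lo=6,mid=6 → [-4, -1, -3, -2, -6, 1, 2, 4, 3, 8, 7]
a[mid]=2<3: swap a[6],a[6]; lo=7,mid=7 → [-4, -1, -3, -2, -6, 1, 2, 4, 3, 8, 7]
a[mid]=4>3: swap a[7],a[9]; hi=8 → [-4, -1, -3, -2, -6, 1, 2, 8, 3, 4, 7]
a[mid]=8>3: swap a[7],a[8]; hi=7 → [-4, -1, -3, -2, -6, 1, 2, 3, 8, 4, 7]
a[mid]=3=3: mid=8
end: lo=7, hi=7; a = [-4, -1, -3, -2, -6, 1, 2, 3, 8, 4, 7]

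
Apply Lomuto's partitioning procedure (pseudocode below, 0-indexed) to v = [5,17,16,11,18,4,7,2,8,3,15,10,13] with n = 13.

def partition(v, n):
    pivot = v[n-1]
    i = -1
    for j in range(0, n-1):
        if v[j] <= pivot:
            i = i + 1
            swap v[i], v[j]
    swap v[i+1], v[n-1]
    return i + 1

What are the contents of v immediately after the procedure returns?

[5,11,4,7,2,8,3,10,13,17,15,18,16]

pivot=13, i=-1
j=0: 5≤13, i=0, swap(0,0) ⇒ [5,17,16,11,18,4,7,2,8,3,15,10,13]
j=1: 17>13, skip
j=2: 16>13, skip
j=3: 11≤13, i=1, swap(1,3) ⇒ [5,11,16,17,18,4,7,2,8,3,15,10,13]
j=4: 18>13, skip
j=5: 4≤13, i=2, swap(2,5) ⇒ [5,11,4,17,18,16,7,2,8,3,15,10,13]
j=6: 7≤13, i=3, swap(3,6) ⇒ [5,11,4,7,18,16,17,2,8,3,15,10,13]
j=7: 2≤13, i=4, swap(4,7) ⇒ [5,11,4,7,2,16,17,18,8,3,15,10,13]
j=8: 8≤13, i=5, swap(5,8) ⇒ [5,11,4,7,2,8,17,18,16,3,15,10,13]
j=9: 3≤13, i=6, swap(6,9) ⇒ [5,11,4,7,2,8,3,18,16,17,15,10,13]
j=10: 15>13, skip
j=11: 10≤13, i=7, swap(7,11) ⇒ [5,11,4,7,2,8,3,10,16,17,15,18,13]
swap(8,12) ⇒ [5,11,4,7,2,8,3,10,13,17,15,18,16]; return 8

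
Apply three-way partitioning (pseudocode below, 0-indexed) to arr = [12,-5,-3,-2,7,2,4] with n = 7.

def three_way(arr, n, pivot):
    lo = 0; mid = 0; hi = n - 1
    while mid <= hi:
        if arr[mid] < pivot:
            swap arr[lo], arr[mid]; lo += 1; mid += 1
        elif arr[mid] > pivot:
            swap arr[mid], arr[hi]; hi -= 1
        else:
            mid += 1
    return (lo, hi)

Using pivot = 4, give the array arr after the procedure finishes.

[-5,-3,-2,2,4,7,12]

lo=0 mid=0 hi=6
12>4: swap(0,6), hi=5 ⇒ [4,-5,-3,-2,7,2,12]
4=4: mid=1
-5<4: swap(0,1), lo=1 mid=2 ⇒ [-5,4,-3,-2,7,2,12]
-3<4: swap(1,2), lo=2 mid=3 ⇒ [-5,-3,4,-2,7,2,12]
-2<4: swap(2,3), lo=3 mid=4 ⇒ [-5,-3,-2,4,7,2,12]
7>4: swap(4,5), hi=4 ⇒ [-5,-3,-2,4,2,7,12]
2<4: swap(3,4), lo=4 mid=5 ⇒ [-5,-3,-2,2,4,7,12]
done. lo=4 hi=4; arr=[-5,-3,-2,2,4,7,12]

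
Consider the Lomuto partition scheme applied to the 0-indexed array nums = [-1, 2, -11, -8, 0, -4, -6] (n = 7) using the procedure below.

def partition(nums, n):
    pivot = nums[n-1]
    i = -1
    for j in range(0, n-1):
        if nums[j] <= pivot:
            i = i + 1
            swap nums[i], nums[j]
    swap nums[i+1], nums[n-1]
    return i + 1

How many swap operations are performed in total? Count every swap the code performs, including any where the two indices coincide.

pivot=-6, i=-1
j=0: -1>-6, skip
j=1: 2>-6, skip
j=2: -11≤-6, i=0, swap(0,2) ⇒ [-11, 2, -1, -8, 0, -4, -6]
j=3: -8≤-6, i=1, swap(1,3) ⇒ [-11, -8, -1, 2, 0, -4, -6]
j=4: 0>-6, skip
j=5: -4>-6, skip
swap(2,6) ⇒ [-11, -8, -6, 2, 0, -4, -1]; return 2

3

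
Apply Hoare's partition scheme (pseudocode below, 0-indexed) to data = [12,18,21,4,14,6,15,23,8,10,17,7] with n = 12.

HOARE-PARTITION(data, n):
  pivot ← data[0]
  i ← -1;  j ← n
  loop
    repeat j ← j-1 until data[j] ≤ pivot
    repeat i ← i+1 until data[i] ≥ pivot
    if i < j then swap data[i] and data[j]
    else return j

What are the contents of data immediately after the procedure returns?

pivot = data[0] = 12; i = -1, j = 12
j→11 (data[11]=7≤12), i→0 (data[0]=12≥12); i<j, swap → [7,18,21,4,14,6,15,23,8,10,17,12]
j→9 (data[9]=10≤12), i→1 (data[1]=18≥12); i<j, swap → [7,10,21,4,14,6,15,23,8,18,17,12]
j→8 (data[8]=8≤12), i→2 (data[2]=21≥12); i<j, swap → [7,10,8,4,14,6,15,23,21,18,17,12]
j→5 (data[5]=6≤12), i→4 (data[4]=14≥12); i<j, swap → [7,10,8,4,6,14,15,23,21,18,17,12]
j→4, i→5; i≥j, return j=4. data = [7,10,8,4,6,14,15,23,21,18,17,12]

[7,10,8,4,6,14,15,23,21,18,17,12]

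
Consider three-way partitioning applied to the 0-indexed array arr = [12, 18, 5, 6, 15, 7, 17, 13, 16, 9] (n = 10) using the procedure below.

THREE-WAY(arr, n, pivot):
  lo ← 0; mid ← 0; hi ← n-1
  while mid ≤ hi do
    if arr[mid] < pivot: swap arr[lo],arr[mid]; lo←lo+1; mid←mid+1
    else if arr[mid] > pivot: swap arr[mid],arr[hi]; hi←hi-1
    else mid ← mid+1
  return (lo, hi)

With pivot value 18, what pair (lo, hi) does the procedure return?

(9, 9)

pivot = 18; lo=0, mid=0, hi=9
arr[mid]=12<18: swap arr[0],arr[0]; lo=1,mid=1 → [12, 18, 5, 6, 15, 7, 17, 13, 16, 9]
arr[mid]=18=18: mid=2
arr[mid]=5<18: swap arr[1],arr[2]; lo=2,mid=3 → [12, 5, 18, 6, 15, 7, 17, 13, 16, 9]
arr[mid]=6<18: swap arr[2],arr[3]; lo=3,mid=4 → [12, 5, 6, 18, 15, 7, 17, 13, 16, 9]
arr[mid]=15<18: swap arr[3],arr[4]; lo=4,mid=5 → [12, 5, 6, 15, 18, 7, 17, 13, 16, 9]
arr[mid]=7<18: swap arr[4],arr[5]; lo=5,mid=6 → [12, 5, 6, 15, 7, 18, 17, 13, 16, 9]
arr[mid]=17<18: swap arr[5],arr[6]; lo=6,mid=7 → [12, 5, 6, 15, 7, 17, 18, 13, 16, 9]
arr[mid]=13<18: swap arr[6],arr[7]; lo=7,mid=8 → [12, 5, 6, 15, 7, 17, 13, 18, 16, 9]
arr[mid]=16<18: swap arr[7],arr[8]; lo=8,mid=9 → [12, 5, 6, 15, 7, 17, 13, 16, 18, 9]
arr[mid]=9<18: swap arr[8],arr[9]; lo=9,mid=10 → [12, 5, 6, 15, 7, 17, 13, 16, 9, 18]
end: lo=9, hi=9; arr = [12, 5, 6, 15, 7, 17, 13, 16, 9, 18]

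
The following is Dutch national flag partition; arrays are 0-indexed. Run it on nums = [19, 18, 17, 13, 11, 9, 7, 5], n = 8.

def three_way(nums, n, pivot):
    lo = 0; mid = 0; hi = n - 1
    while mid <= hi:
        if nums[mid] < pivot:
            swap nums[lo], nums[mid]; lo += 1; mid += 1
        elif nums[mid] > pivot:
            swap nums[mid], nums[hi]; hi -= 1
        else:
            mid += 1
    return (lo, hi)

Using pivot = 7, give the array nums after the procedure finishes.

[5, 7, 13, 11, 9, 17, 18, 19]

lo=0 mid=0 hi=7
19>7: swap(0,7), hi=6 ⇒ [5, 18, 17, 13, 11, 9, 7, 19]
5<7: swap(0,0), lo=1 mid=1 ⇒ [5, 18, 17, 13, 11, 9, 7, 19]
18>7: swap(1,6), hi=5 ⇒ [5, 7, 17, 13, 11, 9, 18, 19]
7=7: mid=2
17>7: swap(2,5), hi=4 ⇒ [5, 7, 9, 13, 11, 17, 18, 19]
9>7: swap(2,4), hi=3 ⇒ [5, 7, 11, 13, 9, 17, 18, 19]
11>7: swap(2,3), hi=2 ⇒ [5, 7, 13, 11, 9, 17, 18, 19]
13>7: swap(2,2), hi=1 ⇒ [5, 7, 13, 11, 9, 17, 18, 19]
done. lo=1 hi=1; nums=[5, 7, 13, 11, 9, 17, 18, 19]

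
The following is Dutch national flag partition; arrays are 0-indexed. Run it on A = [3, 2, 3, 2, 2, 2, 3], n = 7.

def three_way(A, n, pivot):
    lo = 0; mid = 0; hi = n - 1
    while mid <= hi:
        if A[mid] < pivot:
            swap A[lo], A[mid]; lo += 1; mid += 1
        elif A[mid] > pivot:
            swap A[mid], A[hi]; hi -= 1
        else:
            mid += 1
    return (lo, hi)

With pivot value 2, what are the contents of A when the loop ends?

pivot = 2; lo=0, mid=0, hi=6
A[mid]=3>2: swap A[0],A[6]; hi=5 → [3, 2, 3, 2, 2, 2, 3]
A[mid]=3>2: swap A[0],A[5]; hi=4 → [2, 2, 3, 2, 2, 3, 3]
A[mid]=2=2: mid=1
A[mid]=2=2: mid=2
A[mid]=3>2: swap A[2],A[4]; hi=3 → [2, 2, 2, 2, 3, 3, 3]
A[mid]=2=2: mid=3
A[mid]=2=2: mid=4
end: lo=0, hi=3; A = [2, 2, 2, 2, 3, 3, 3]

[2, 2, 2, 2, 3, 3, 3]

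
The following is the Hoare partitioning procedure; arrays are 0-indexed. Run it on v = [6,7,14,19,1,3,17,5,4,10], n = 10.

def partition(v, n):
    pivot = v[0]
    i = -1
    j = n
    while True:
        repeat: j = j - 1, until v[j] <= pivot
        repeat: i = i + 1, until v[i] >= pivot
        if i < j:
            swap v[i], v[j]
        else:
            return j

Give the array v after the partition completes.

[4,5,3,1,19,14,17,7,6,10]

pivot = v[0] = 6; i = -1, j = 10
j→8 (v[8]=4≤6), i→0 (v[0]=6≥6); i<j, swap → [4,7,14,19,1,3,17,5,6,10]
j→7 (v[7]=5≤6), i→1 (v[1]=7≥6); i<j, swap → [4,5,14,19,1,3,17,7,6,10]
j→5 (v[5]=3≤6), i→2 (v[2]=14≥6); i<j, swap → [4,5,3,19,1,14,17,7,6,10]
j→4 (v[4]=1≤6), i→3 (v[3]=19≥6); i<j, swap → [4,5,3,1,19,14,17,7,6,10]
j→3, i→4; i≥j, return j=3. v = [4,5,3,1,19,14,17,7,6,10]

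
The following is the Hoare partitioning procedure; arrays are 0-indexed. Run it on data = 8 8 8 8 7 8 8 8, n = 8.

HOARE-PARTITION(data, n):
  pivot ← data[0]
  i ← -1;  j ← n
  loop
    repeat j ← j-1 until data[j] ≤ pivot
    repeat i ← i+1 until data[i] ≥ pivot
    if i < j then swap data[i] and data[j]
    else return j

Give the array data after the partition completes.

8 8 8 7 8 8 8 8

pivot = data[0] = 8; i = -1, j = 8
j→7 (data[7]=8≤8), i→0 (data[0]=8≥8); i<j, swap → 8 8 8 8 7 8 8 8
j→6 (data[6]=8≤8), i→1 (data[1]=8≥8); i<j, swap → 8 8 8 8 7 8 8 8
j→5 (data[5]=8≤8), i→2 (data[2]=8≥8); i<j, swap → 8 8 8 8 7 8 8 8
j→4 (data[4]=7≤8), i→3 (data[3]=8≥8); i<j, swap → 8 8 8 7 8 8 8 8
j→3, i→4; i≥j, return j=3. data = 8 8 8 7 8 8 8 8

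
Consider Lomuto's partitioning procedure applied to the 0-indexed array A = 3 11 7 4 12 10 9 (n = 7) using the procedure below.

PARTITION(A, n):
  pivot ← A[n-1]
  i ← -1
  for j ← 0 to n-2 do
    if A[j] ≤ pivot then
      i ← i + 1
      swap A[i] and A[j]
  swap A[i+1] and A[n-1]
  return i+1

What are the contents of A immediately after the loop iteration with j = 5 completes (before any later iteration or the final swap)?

pivot = A[6] = 9; i = -1
j=0: A[0]=3 ≤ 9 → i=0, swap A[0],A[0] (no change) → 3 11 7 4 12 10 9
j=1: A[1]=11 > 9 → no swap
j=2: A[2]=7 ≤ 9 → i=1, swap A[1],A[2] → 3 7 11 4 12 10 9
j=3: A[3]=4 ≤ 9 → i=2, swap A[2],A[3] → 3 7 4 11 12 10 9
j=4: A[4]=12 > 9 → no swap
j=5: A[5]=10 > 9 → no swap
(after j=5) A = 3 7 4 11 12 10 9

3 7 4 11 12 10 9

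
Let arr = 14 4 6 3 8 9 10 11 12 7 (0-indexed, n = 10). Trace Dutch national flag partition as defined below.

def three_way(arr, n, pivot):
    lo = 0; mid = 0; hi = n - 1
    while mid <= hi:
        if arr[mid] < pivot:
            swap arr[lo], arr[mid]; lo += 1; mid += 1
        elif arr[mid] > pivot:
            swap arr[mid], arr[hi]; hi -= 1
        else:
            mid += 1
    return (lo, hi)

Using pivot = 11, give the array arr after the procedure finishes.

7 4 6 3 8 9 10 11 12 14

lo=0 mid=0 hi=9
14>11: swap(0,9), hi=8 ⇒ 7 4 6 3 8 9 10 11 12 14
7<11: swap(0,0), lo=1 mid=1 ⇒ 7 4 6 3 8 9 10 11 12 14
4<11: swap(1,1), lo=2 mid=2 ⇒ 7 4 6 3 8 9 10 11 12 14
6<11: swap(2,2), lo=3 mid=3 ⇒ 7 4 6 3 8 9 10 11 12 14
3<11: swap(3,3), lo=4 mid=4 ⇒ 7 4 6 3 8 9 10 11 12 14
8<11: swap(4,4), lo=5 mid=5 ⇒ 7 4 6 3 8 9 10 11 12 14
9<11: swap(5,5), lo=6 mid=6 ⇒ 7 4 6 3 8 9 10 11 12 14
10<11: swap(6,6), lo=7 mid=7 ⇒ 7 4 6 3 8 9 10 11 12 14
11=11: mid=8
12>11: swap(8,8), hi=7 ⇒ 7 4 6 3 8 9 10 11 12 14
done. lo=7 hi=7; arr=7 4 6 3 8 9 10 11 12 14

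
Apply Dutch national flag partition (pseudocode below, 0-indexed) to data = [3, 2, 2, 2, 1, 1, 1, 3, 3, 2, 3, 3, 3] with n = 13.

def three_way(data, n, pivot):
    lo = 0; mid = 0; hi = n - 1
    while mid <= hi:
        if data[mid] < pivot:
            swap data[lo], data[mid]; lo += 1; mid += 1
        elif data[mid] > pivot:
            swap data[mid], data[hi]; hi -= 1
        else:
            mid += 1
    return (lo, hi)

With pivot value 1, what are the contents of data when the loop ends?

lo=0 mid=0 hi=12
3>1: swap(0,12), hi=11 ⇒ [3, 2, 2, 2, 1, 1, 1, 3, 3, 2, 3, 3, 3]
3>1: swap(0,11), hi=10 ⇒ [3, 2, 2, 2, 1, 1, 1, 3, 3, 2, 3, 3, 3]
3>1: swap(0,10), hi=9 ⇒ [3, 2, 2, 2, 1, 1, 1, 3, 3, 2, 3, 3, 3]
3>1: swap(0,9), hi=8 ⇒ [2, 2, 2, 2, 1, 1, 1, 3, 3, 3, 3, 3, 3]
2>1: swap(0,8), hi=7 ⇒ [3, 2, 2, 2, 1, 1, 1, 3, 2, 3, 3, 3, 3]
3>1: swap(0,7), hi=6 ⇒ [3, 2, 2, 2, 1, 1, 1, 3, 2, 3, 3, 3, 3]
3>1: swap(0,6), hi=5 ⇒ [1, 2, 2, 2, 1, 1, 3, 3, 2, 3, 3, 3, 3]
1=1: mid=1
2>1: swap(1,5), hi=4 ⇒ [1, 1, 2, 2, 1, 2, 3, 3, 2, 3, 3, 3, 3]
1=1: mid=2
2>1: swap(2,4), hi=3 ⇒ [1, 1, 1, 2, 2, 2, 3, 3, 2, 3, 3, 3, 3]
1=1: mid=3
2>1: swap(3,3), hi=2 ⇒ [1, 1, 1, 2, 2, 2, 3, 3, 2, 3, 3, 3, 3]
done. lo=0 hi=2; data=[1, 1, 1, 2, 2, 2, 3, 3, 2, 3, 3, 3, 3]

[1, 1, 1, 2, 2, 2, 3, 3, 2, 3, 3, 3, 3]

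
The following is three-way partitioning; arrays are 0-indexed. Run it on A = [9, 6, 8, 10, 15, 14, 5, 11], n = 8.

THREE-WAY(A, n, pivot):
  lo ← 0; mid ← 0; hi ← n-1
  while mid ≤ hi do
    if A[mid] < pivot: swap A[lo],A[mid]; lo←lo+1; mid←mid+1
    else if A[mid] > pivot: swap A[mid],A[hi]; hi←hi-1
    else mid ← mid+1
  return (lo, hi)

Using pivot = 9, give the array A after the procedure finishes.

[6, 8, 5, 9, 14, 15, 11, 10]

pivot = 9; lo=0, mid=0, hi=7
A[mid]=9=9: mid=1
A[mid]=6<9: swap A[0],A[1]; lo=1,mid=2 → [6, 9, 8, 10, 15, 14, 5, 11]
A[mid]=8<9: swap A[1],A[2]; lo=2,mid=3 → [6, 8, 9, 10, 15, 14, 5, 11]
A[mid]=10>9: swap A[3],A[7]; hi=6 → [6, 8, 9, 11, 15, 14, 5, 10]
A[mid]=11>9: swap A[3],A[6]; hi=5 → [6, 8, 9, 5, 15, 14, 11, 10]
A[mid]=5<9: swap A[2],A[3]; lo=3,mid=4 → [6, 8, 5, 9, 15, 14, 11, 10]
A[mid]=15>9: swap A[4],A[5]; hi=4 → [6, 8, 5, 9, 14, 15, 11, 10]
A[mid]=14>9: swap A[4],A[4]; hi=3 → [6, 8, 5, 9, 14, 15, 11, 10]
end: lo=3, hi=3; A = [6, 8, 5, 9, 14, 15, 11, 10]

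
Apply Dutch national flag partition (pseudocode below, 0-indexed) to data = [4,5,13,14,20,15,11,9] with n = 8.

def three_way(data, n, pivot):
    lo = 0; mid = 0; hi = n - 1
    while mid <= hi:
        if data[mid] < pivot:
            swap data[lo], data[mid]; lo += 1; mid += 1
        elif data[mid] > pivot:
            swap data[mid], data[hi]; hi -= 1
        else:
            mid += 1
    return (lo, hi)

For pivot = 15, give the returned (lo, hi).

pivot = 15; lo=0, mid=0, hi=7
data[mid]=4<15: swap data[0],data[0]; lo=1,mid=1 → [4,5,13,14,20,15,11,9]
data[mid]=5<15: swap data[1],data[1]; lo=2,mid=2 → [4,5,13,14,20,15,11,9]
data[mid]=13<15: swap data[2],data[2]; lo=3,mid=3 → [4,5,13,14,20,15,11,9]
data[mid]=14<15: swap data[3],data[3]; lo=4,mid=4 → [4,5,13,14,20,15,11,9]
data[mid]=20>15: swap data[4],data[7]; hi=6 → [4,5,13,14,9,15,11,20]
data[mid]=9<15: swap data[4],data[4]; lo=5,mid=5 → [4,5,13,14,9,15,11,20]
data[mid]=15=15: mid=6
data[mid]=11<15: swap data[5],data[6]; lo=6,mid=7 → [4,5,13,14,9,11,15,20]
end: lo=6, hi=6; data = [4,5,13,14,9,11,15,20]

(6, 6)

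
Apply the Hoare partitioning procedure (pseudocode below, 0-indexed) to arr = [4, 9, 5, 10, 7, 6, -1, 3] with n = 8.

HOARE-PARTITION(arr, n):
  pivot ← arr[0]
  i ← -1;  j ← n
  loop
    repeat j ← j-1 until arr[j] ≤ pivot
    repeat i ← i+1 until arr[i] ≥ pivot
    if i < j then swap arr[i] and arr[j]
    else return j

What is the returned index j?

pivot=4
j stops at 7 (3), i stops at 0 (4); swap ⇒ [3, 9, 5, 10, 7, 6, -1, 4]
j stops at 6 (-1), i stops at 1 (9); swap ⇒ [3, -1, 5, 10, 7, 6, 9, 4]
j stops at 1, i stops at 2; i≥j ⇒ return 1. arr=[3, -1, 5, 10, 7, 6, 9, 4]

1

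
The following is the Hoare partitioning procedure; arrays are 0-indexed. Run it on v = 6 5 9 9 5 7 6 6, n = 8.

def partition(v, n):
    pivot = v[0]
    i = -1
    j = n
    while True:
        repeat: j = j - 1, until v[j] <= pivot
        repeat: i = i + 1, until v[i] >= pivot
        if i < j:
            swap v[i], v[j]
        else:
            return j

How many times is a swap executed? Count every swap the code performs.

3

pivot = v[0] = 6; i = -1, j = 8
j→7 (v[7]=6≤6), i→0 (v[0]=6≥6); i<j, swap → 6 5 9 9 5 7 6 6
j→6 (v[6]=6≤6), i→2 (v[2]=9≥6); i<j, swap → 6 5 6 9 5 7 9 6
j→4 (v[4]=5≤6), i→3 (v[3]=9≥6); i<j, swap → 6 5 6 5 9 7 9 6
j→3, i→4; i≥j, return j=3. v = 6 5 6 5 9 7 9 6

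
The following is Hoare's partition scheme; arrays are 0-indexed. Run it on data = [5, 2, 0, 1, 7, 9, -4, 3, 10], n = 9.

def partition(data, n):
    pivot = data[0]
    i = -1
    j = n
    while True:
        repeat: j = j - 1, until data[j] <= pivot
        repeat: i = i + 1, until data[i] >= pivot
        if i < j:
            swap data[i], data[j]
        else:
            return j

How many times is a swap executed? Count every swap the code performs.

pivot = data[0] = 5; i = -1, j = 9
j→7 (data[7]=3≤5), i→0 (data[0]=5≥5); i<j, swap → [3, 2, 0, 1, 7, 9, -4, 5, 10]
j→6 (data[6]=-4≤5), i→4 (data[4]=7≥5); i<j, swap → [3, 2, 0, 1, -4, 9, 7, 5, 10]
j→4, i→5; i≥j, return j=4. data = [3, 2, 0, 1, -4, 9, 7, 5, 10]

2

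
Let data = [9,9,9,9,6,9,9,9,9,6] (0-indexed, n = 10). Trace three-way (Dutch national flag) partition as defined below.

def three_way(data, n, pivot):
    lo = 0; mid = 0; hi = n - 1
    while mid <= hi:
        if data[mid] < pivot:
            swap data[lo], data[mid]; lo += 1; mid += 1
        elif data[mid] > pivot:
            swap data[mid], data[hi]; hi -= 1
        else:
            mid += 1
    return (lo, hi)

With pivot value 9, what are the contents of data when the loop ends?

[6,6,9,9,9,9,9,9,9,9]

lo=0 mid=0 hi=9
9=9: mid=1
9=9: mid=2
9=9: mid=3
9=9: mid=4
6<9: swap(0,4), lo=1 mid=5 ⇒ [6,9,9,9,9,9,9,9,9,6]
9=9: mid=6
9=9: mid=7
9=9: mid=8
9=9: mid=9
6<9: swap(1,9), lo=2 mid=10 ⇒ [6,6,9,9,9,9,9,9,9,9]
done. lo=2 hi=9; data=[6,6,9,9,9,9,9,9,9,9]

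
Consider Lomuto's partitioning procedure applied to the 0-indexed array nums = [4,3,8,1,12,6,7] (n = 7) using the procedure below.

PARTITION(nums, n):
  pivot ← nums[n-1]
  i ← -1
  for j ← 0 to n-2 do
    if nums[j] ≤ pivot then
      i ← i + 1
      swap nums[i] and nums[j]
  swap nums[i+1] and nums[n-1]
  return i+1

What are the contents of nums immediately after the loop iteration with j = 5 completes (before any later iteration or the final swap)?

[4,3,1,6,12,8,7]

pivot = nums[6] = 7; i = -1
j=0: nums[0]=4 ≤ 7 → i=0, swap nums[0],nums[0] (no change) → [4,3,8,1,12,6,7]
j=1: nums[1]=3 ≤ 7 → i=1, swap nums[1],nums[1] (no change) → [4,3,8,1,12,6,7]
j=2: nums[2]=8 > 7 → no swap
j=3: nums[3]=1 ≤ 7 → i=2, swap nums[2],nums[3] → [4,3,1,8,12,6,7]
j=4: nums[4]=12 > 7 → no swap
j=5: nums[5]=6 ≤ 7 → i=3, swap nums[3],nums[5] → [4,3,1,6,12,8,7]
(after j=5) nums = [4,3,1,6,12,8,7]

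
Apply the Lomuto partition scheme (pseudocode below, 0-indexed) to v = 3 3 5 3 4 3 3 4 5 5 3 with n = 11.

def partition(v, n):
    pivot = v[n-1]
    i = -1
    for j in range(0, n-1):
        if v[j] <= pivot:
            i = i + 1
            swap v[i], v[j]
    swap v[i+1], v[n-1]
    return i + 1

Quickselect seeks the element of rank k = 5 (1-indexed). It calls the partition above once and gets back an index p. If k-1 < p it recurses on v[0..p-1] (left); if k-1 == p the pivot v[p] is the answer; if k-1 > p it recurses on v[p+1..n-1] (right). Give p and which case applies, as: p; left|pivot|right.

5; left

pivot=3, i=-1
j=0: 3≤3, i=0, swap(0,0) ⇒ 3 3 5 3 4 3 3 4 5 5 3
j=1: 3≤3, i=1, swap(1,1) ⇒ 3 3 5 3 4 3 3 4 5 5 3
j=2: 5>3, skip
j=3: 3≤3, i=2, swap(2,3) ⇒ 3 3 3 5 4 3 3 4 5 5 3
j=4: 4>3, skip
j=5: 3≤3, i=3, swap(3,5) ⇒ 3 3 3 3 4 5 3 4 5 5 3
j=6: 3≤3, i=4, swap(4,6) ⇒ 3 3 3 3 3 5 4 4 5 5 3
j=7: 4>3, skip
j=8: 5>3, skip
j=9: 5>3, skip
swap(5,10) ⇒ 3 3 3 3 3 3 4 4 5 5 5; return 5
p = 5; k-1 = 4 < 5 ⇒ left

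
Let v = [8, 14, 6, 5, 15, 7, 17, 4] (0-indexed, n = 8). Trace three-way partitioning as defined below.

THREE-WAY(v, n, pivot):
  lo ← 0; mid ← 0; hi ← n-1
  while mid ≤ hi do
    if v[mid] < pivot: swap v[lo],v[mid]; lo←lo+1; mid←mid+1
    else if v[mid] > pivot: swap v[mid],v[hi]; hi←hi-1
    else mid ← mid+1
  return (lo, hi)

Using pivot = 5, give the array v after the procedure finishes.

[4, 5, 6, 15, 7, 17, 14, 8]

pivot = 5; lo=0, mid=0, hi=7
v[mid]=8>5: swap v[0],v[7]; hi=6 → [4, 14, 6, 5, 15, 7, 17, 8]
v[mid]=4<5: swap v[0],v[0]; lo=1,mid=1 → [4, 14, 6, 5, 15, 7, 17, 8]
v[mid]=14>5: swap v[1],v[6]; hi=5 → [4, 17, 6, 5, 15, 7, 14, 8]
v[mid]=17>5: swap v[1],v[5]; hi=4 → [4, 7, 6, 5, 15, 17, 14, 8]
v[mid]=7>5: swap v[1],v[4]; hi=3 → [4, 15, 6, 5, 7, 17, 14, 8]
v[mid]=15>5: swap v[1],v[3]; hi=2 → [4, 5, 6, 15, 7, 17, 14, 8]
v[mid]=5=5: mid=2
v[mid]=6>5: swap v[2],v[2]; hi=1 → [4, 5, 6, 15, 7, 17, 14, 8]
end: lo=1, hi=1; v = [4, 5, 6, 15, 7, 17, 14, 8]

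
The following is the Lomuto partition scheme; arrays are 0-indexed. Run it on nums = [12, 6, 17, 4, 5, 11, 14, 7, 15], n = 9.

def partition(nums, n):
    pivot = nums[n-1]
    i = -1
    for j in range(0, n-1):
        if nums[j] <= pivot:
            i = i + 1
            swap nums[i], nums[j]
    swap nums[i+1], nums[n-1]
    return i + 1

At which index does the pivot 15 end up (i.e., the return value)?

pivot=15, i=-1
j=0: 12≤15, i=0, swap(0,0) ⇒ [12, 6, 17, 4, 5, 11, 14, 7, 15]
j=1: 6≤15, i=1, swap(1,1) ⇒ [12, 6, 17, 4, 5, 11, 14, 7, 15]
j=2: 17>15, skip
j=3: 4≤15, i=2, swap(2,3) ⇒ [12, 6, 4, 17, 5, 11, 14, 7, 15]
j=4: 5≤15, i=3, swap(3,4) ⇒ [12, 6, 4, 5, 17, 11, 14, 7, 15]
j=5: 11≤15, i=4, swap(4,5) ⇒ [12, 6, 4, 5, 11, 17, 14, 7, 15]
j=6: 14≤15, i=5, swap(5,6) ⇒ [12, 6, 4, 5, 11, 14, 17, 7, 15]
j=7: 7≤15, i=6, swap(6,7) ⇒ [12, 6, 4, 5, 11, 14, 7, 17, 15]
swap(7,8) ⇒ [12, 6, 4, 5, 11, 14, 7, 15, 17]; return 7

7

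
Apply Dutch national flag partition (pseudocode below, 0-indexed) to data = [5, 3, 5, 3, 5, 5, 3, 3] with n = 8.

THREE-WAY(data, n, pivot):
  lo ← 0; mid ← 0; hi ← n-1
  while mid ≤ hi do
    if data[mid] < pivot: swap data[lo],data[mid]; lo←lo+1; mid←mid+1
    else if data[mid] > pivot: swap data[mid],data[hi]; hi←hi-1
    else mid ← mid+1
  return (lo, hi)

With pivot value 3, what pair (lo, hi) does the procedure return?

(0, 3)

lo=0 mid=0 hi=7
5>3: swap(0,7), hi=6 ⇒ [3, 3, 5, 3, 5, 5, 3, 5]
3=3: mid=1
3=3: mid=2
5>3: swap(2,6), hi=5 ⇒ [3, 3, 3, 3, 5, 5, 5, 5]
3=3: mid=3
3=3: mid=4
5>3: swap(4,5), hi=4 ⇒ [3, 3, 3, 3, 5, 5, 5, 5]
5>3: swap(4,4), hi=3 ⇒ [3, 3, 3, 3, 5, 5, 5, 5]
done. lo=0 hi=3; data=[3, 3, 3, 3, 5, 5, 5, 5]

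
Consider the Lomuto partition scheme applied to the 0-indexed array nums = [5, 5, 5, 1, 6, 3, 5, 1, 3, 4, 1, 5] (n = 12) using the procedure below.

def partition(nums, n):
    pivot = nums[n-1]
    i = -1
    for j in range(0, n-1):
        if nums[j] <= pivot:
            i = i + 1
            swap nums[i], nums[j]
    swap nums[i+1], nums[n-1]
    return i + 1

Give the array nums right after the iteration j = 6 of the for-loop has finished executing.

pivot = nums[11] = 5; i = -1
j=0: nums[0]=5 ≤ 5 → i=0, swap nums[0],nums[0] (no change) → [5, 5, 5, 1, 6, 3, 5, 1, 3, 4, 1, 5]
j=1: nums[1]=5 ≤ 5 → i=1, swap nums[1],nums[1] (no change) → [5, 5, 5, 1, 6, 3, 5, 1, 3, 4, 1, 5]
j=2: nums[2]=5 ≤ 5 → i=2, swap nums[2],nums[2] (no change) → [5, 5, 5, 1, 6, 3, 5, 1, 3, 4, 1, 5]
j=3: nums[3]=1 ≤ 5 → i=3, swap nums[3],nums[3] (no change) → [5, 5, 5, 1, 6, 3, 5, 1, 3, 4, 1, 5]
j=4: nums[4]=6 > 5 → no swap
j=5: nums[5]=3 ≤ 5 → i=4, swap nums[4],nums[5] → [5, 5, 5, 1, 3, 6, 5, 1, 3, 4, 1, 5]
j=6: nums[6]=5 ≤ 5 → i=5, swap nums[5],nums[6] → [5, 5, 5, 1, 3, 5, 6, 1, 3, 4, 1, 5]
(after j=6) nums = [5, 5, 5, 1, 3, 5, 6, 1, 3, 4, 1, 5]

[5, 5, 5, 1, 3, 5, 6, 1, 3, 4, 1, 5]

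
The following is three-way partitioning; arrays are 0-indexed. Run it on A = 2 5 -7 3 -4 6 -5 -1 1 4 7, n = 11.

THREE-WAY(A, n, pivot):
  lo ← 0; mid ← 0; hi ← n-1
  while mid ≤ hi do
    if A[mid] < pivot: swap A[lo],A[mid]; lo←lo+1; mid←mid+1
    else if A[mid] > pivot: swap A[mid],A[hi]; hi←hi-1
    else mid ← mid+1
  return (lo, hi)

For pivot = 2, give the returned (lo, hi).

lo=0 mid=0 hi=10
2=2: mid=1
5>2: swap(1,10), hi=9 ⇒ 2 7 -7 3 -4 6 -5 -1 1 4 5
7>2: swap(1,9), hi=8 ⇒ 2 4 -7 3 -4 6 -5 -1 1 7 5
4>2: swap(1,8), hi=7 ⇒ 2 1 -7 3 -4 6 -5 -1 4 7 5
1<2: swap(0,1), lo=1 mid=2 ⇒ 1 2 -7 3 -4 6 -5 -1 4 7 5
-7<2: swap(1,2), lo=2 mid=3 ⇒ 1 -7 2 3 -4 6 -5 -1 4 7 5
3>2: swap(3,7), hi=6 ⇒ 1 -7 2 -1 -4 6 -5 3 4 7 5
-1<2: swap(2,3), lo=3 mid=4 ⇒ 1 -7 -1 2 -4 6 -5 3 4 7 5
-4<2: swap(3,4), lo=4 mid=5 ⇒ 1 -7 -1 -4 2 6 -5 3 4 7 5
6>2: swap(5,6), hi=5 ⇒ 1 -7 -1 -4 2 -5 6 3 4 7 5
-5<2: swap(4,5), lo=5 mid=6 ⇒ 1 -7 -1 -4 -5 2 6 3 4 7 5
done. lo=5 hi=5; A=1 -7 -1 -4 -5 2 6 3 4 7 5

(5, 5)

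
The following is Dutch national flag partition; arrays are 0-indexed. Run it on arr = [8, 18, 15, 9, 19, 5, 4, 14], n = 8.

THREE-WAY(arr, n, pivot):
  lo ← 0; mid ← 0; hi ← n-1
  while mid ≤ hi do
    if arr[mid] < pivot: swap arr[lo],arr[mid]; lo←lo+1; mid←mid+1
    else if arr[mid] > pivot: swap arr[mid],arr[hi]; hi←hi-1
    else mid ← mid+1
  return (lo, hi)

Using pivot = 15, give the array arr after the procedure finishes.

[8, 14, 9, 4, 5, 15, 19, 18]

lo=0 mid=0 hi=7
8<15: swap(0,0), lo=1 mid=1 ⇒ [8, 18, 15, 9, 19, 5, 4, 14]
18>15: swap(1,7), hi=6 ⇒ [8, 14, 15, 9, 19, 5, 4, 18]
14<15: swap(1,1), lo=2 mid=2 ⇒ [8, 14, 15, 9, 19, 5, 4, 18]
15=15: mid=3
9<15: swap(2,3), lo=3 mid=4 ⇒ [8, 14, 9, 15, 19, 5, 4, 18]
19>15: swap(4,6), hi=5 ⇒ [8, 14, 9, 15, 4, 5, 19, 18]
4<15: swap(3,4), lo=4 mid=5 ⇒ [8, 14, 9, 4, 15, 5, 19, 18]
5<15: swap(4,5), lo=5 mid=6 ⇒ [8, 14, 9, 4, 5, 15, 19, 18]
done. lo=5 hi=5; arr=[8, 14, 9, 4, 5, 15, 19, 18]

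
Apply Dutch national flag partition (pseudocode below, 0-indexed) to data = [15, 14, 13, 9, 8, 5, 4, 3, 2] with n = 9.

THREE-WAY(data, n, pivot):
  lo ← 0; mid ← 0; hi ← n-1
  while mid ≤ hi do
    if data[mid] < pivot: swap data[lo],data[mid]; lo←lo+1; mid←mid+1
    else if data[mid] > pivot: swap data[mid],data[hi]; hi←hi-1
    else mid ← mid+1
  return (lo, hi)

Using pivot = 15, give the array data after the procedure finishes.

[14, 13, 9, 8, 5, 4, 3, 2, 15]

pivot = 15; lo=0, mid=0, hi=8
data[mid]=15=15: mid=1
data[mid]=14<15: swap data[0],data[1]; lo=1,mid=2 → [14, 15, 13, 9, 8, 5, 4, 3, 2]
data[mid]=13<15: swap data[1],data[2]; lo=2,mid=3 → [14, 13, 15, 9, 8, 5, 4, 3, 2]
data[mid]=9<15: swap data[2],data[3]; lo=3,mid=4 → [14, 13, 9, 15, 8, 5, 4, 3, 2]
data[mid]=8<15: swap data[3],data[4]; lo=4,mid=5 → [14, 13, 9, 8, 15, 5, 4, 3, 2]
data[mid]=5<15: swap data[4],data[5]; lo=5,mid=6 → [14, 13, 9, 8, 5, 15, 4, 3, 2]
data[mid]=4<15: swap data[5],data[6]; lo=6,mid=7 → [14, 13, 9, 8, 5, 4, 15, 3, 2]
data[mid]=3<15: swap data[6],data[7]; lo=7,mid=8 → [14, 13, 9, 8, 5, 4, 3, 15, 2]
data[mid]=2<15: swap data[7],data[8]; lo=8,mid=9 → [14, 13, 9, 8, 5, 4, 3, 2, 15]
end: lo=8, hi=8; data = [14, 13, 9, 8, 5, 4, 3, 2, 15]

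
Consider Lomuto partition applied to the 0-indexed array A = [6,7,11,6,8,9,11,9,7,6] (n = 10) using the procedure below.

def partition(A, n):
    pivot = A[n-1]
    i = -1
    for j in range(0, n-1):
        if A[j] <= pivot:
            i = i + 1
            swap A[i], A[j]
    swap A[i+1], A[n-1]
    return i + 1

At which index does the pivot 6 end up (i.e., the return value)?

2

pivot = A[9] = 6; i = -1
j=0: A[0]=6 ≤ 6 → i=0, swap A[0],A[0] (no change) → [6,7,11,6,8,9,11,9,7,6]
j=1: A[1]=7 > 6 → no swap
j=2: A[2]=11 > 6 → no swap
j=3: A[3]=6 ≤ 6 → i=1, swap A[1],A[3] → [6,6,11,7,8,9,11,9,7,6]
j=4: A[4]=8 > 6 → no swap
j=5: A[5]=9 > 6 → no swap
j=6: A[6]=11 > 6 → no swap
j=7: A[7]=9 > 6 → no swap
j=8: A[8]=7 > 6 → no swap
final swap A[2],A[9] → [6,6,6,7,8,9,11,9,7,11]; return 2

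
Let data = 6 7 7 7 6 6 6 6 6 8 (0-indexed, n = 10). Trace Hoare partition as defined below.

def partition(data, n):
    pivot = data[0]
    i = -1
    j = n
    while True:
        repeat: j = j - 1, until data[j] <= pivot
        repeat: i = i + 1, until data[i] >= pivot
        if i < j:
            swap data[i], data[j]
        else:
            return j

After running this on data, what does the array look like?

6 6 6 6 6 7 7 7 6 8

pivot = data[0] = 6; i = -1, j = 10
j→8 (data[8]=6≤6), i→0 (data[0]=6≥6); i<j, swap → 6 7 7 7 6 6 6 6 6 8
j→7 (data[7]=6≤6), i→1 (data[1]=7≥6); i<j, swap → 6 6 7 7 6 6 6 7 6 8
j→6 (data[6]=6≤6), i→2 (data[2]=7≥6); i<j, swap → 6 6 6 7 6 6 7 7 6 8
j→5 (data[5]=6≤6), i→3 (data[3]=7≥6); i<j, swap → 6 6 6 6 6 7 7 7 6 8
j→4, i→4; i≥j, return j=4. data = 6 6 6 6 6 7 7 7 6 8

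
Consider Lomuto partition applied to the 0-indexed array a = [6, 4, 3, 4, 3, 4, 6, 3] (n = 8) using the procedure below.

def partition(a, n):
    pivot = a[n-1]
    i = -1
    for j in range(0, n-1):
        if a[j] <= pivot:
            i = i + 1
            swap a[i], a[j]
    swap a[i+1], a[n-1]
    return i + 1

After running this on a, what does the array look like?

[3, 3, 3, 4, 4, 4, 6, 6]

pivot = a[7] = 3; i = -1
j=0: a[0]=6 > 3 → no swap
j=1: a[1]=4 > 3 → no swap
j=2: a[2]=3 ≤ 3 → i=0, swap a[0],a[2] → [3, 4, 6, 4, 3, 4, 6, 3]
j=3: a[3]=4 > 3 → no swap
j=4: a[4]=3 ≤ 3 → i=1, swap a[1],a[4] → [3, 3, 6, 4, 4, 4, 6, 3]
j=5: a[5]=4 > 3 → no swap
j=6: a[6]=6 > 3 → no swap
final swap a[2],a[7] → [3, 3, 3, 4, 4, 4, 6, 6]; return 2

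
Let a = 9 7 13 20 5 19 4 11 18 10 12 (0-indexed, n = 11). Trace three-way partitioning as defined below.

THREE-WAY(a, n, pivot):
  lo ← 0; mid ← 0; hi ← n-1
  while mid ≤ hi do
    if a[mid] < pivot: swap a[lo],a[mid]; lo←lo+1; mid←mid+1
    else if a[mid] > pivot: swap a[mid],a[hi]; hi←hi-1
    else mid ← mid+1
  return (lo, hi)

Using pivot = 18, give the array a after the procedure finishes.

lo=0 mid=0 hi=10
9<18: swap(0,0), lo=1 mid=1 ⇒ 9 7 13 20 5 19 4 11 18 10 12
7<18: swap(1,1), lo=2 mid=2 ⇒ 9 7 13 20 5 19 4 11 18 10 12
13<18: swap(2,2), lo=3 mid=3 ⇒ 9 7 13 20 5 19 4 11 18 10 12
20>18: swap(3,10), hi=9 ⇒ 9 7 13 12 5 19 4 11 18 10 20
12<18: swap(3,3), lo=4 mid=4 ⇒ 9 7 13 12 5 19 4 11 18 10 20
5<18: swap(4,4), lo=5 mid=5 ⇒ 9 7 13 12 5 19 4 11 18 10 20
19>18: swap(5,9), hi=8 ⇒ 9 7 13 12 5 10 4 11 18 19 20
10<18: swap(5,5), lo=6 mid=6 ⇒ 9 7 13 12 5 10 4 11 18 19 20
4<18: swap(6,6), lo=7 mid=7 ⇒ 9 7 13 12 5 10 4 11 18 19 20
11<18: swap(7,7), lo=8 mid=8 ⇒ 9 7 13 12 5 10 4 11 18 19 20
18=18: mid=9
done. lo=8 hi=8; a=9 7 13 12 5 10 4 11 18 19 20

9 7 13 12 5 10 4 11 18 19 20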